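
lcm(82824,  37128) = 1076712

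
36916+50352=87268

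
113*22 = 2486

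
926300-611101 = 315199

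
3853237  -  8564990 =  - 4711753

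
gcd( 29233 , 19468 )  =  31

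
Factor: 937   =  937^1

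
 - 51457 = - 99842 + 48385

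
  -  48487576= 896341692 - 944829268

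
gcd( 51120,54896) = 16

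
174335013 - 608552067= - 434217054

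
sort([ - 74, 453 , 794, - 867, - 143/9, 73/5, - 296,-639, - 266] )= [ - 867, - 639, - 296, - 266, - 74, - 143/9, 73/5 , 453,794]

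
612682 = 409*1498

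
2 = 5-3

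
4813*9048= 43548024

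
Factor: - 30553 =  - 30553^1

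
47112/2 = 23556 = 23556.00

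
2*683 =1366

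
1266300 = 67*18900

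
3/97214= 3/97214 = 0.00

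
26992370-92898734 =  - 65906364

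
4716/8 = 1179/2 = 589.50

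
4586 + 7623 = 12209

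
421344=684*616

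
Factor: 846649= 139^1*6091^1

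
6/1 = 6  =  6.00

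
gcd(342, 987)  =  3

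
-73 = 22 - 95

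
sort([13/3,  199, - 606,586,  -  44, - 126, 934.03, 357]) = [-606, - 126,-44,13/3, 199, 357,586, 934.03] 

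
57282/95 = 602 +92/95 = 602.97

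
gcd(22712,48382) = 34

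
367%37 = 34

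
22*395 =8690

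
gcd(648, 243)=81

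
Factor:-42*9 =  - 2^1*3^3*7^1 = - 378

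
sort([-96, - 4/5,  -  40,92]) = [ -96, -40, - 4/5,92 ]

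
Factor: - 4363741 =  - 131^1*33311^1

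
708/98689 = 708/98689 = 0.01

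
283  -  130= 153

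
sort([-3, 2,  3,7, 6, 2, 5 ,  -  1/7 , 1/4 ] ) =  [- 3,- 1/7,1/4 , 2, 2, 3,5, 6,  7]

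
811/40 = 20 + 11/40 = 20.27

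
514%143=85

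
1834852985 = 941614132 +893238853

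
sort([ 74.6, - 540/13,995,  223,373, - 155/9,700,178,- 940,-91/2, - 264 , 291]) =[ - 940, - 264,-91/2, - 540/13 , - 155/9,74.6,178,223,291,  373, 700,995 ]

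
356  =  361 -5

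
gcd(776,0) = 776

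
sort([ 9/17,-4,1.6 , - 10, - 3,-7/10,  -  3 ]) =[ - 10  ,- 4, - 3, - 3, - 7/10, 9/17,1.6 ]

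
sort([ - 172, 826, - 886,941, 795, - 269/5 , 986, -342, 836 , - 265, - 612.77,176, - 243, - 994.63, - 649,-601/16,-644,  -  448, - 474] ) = [ - 994.63, - 886, - 649,-644, - 612.77, - 474, - 448, - 342, - 265,  -  243,  -  172, - 269/5, - 601/16,176,795,  826,836,941,986]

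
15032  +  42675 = 57707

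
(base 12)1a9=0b100010001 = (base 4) 10101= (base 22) c9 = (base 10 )273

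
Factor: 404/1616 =2^( - 2)= 1/4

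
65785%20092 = 5509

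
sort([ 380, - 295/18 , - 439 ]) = [ - 439,  -  295/18, 380]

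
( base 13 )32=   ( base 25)1g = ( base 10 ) 41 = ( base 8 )51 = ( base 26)1f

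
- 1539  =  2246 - 3785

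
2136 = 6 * 356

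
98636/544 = 181 + 43/136= 181.32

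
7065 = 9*785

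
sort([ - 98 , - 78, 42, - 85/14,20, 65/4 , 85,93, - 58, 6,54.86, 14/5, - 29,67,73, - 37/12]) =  [ - 98, - 78, - 58, - 29,  -  85/14,- 37/12  ,  14/5,6 , 65/4, 20, 42  ,  54.86,67 , 73,85, 93]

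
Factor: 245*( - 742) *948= - 172336920 = - 2^3*3^1*5^1*7^3* 53^1*79^1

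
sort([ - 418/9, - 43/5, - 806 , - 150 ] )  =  [ - 806, - 150, - 418/9, - 43/5]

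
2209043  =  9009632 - 6800589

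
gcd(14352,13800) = 552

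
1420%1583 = 1420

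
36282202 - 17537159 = 18745043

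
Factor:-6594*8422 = - 2^2*3^1*7^1*157^1*4211^1 = -  55534668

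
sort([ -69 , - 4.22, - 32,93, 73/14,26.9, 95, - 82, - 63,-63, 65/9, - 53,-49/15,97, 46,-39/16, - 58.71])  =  [ - 82, - 69, - 63, - 63, - 58.71, - 53 , - 32, - 4.22, - 49/15, - 39/16,73/14,65/9,26.9, 46,93, 95,97]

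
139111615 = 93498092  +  45613523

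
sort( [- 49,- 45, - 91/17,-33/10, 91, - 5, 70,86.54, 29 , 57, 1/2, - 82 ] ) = [-82, - 49, - 45,- 91/17, - 5, - 33/10,  1/2, 29, 57,70, 86.54,  91] 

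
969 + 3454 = 4423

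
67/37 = 1 + 30/37 = 1.81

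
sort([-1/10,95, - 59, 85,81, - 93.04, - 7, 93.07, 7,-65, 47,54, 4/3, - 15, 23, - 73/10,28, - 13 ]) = [-93.04, - 65,  -  59,  -  15,  -  13,  -  73/10, - 7,  -  1/10, 4/3, 7, 23, 28, 47, 54,81, 85,93.07 , 95 ]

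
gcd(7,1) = 1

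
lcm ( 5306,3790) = 26530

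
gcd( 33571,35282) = 59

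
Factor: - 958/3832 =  - 2^( -2)=-1/4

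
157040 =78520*2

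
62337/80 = 779 + 17/80 = 779.21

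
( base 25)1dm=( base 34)SK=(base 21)246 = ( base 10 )972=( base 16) 3cc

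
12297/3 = 4099 = 4099.00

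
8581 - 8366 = 215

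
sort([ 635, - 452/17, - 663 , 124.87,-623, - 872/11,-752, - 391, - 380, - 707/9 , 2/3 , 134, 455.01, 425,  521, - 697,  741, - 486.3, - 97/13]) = [ - 752,-697, - 663, - 623, - 486.3, - 391, - 380, - 872/11, - 707/9, - 452/17, - 97/13, 2/3,124.87, 134, 425,  455.01,521, 635,  741 ] 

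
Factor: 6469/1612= 2^(- 2)*13^( - 1 ) * 31^(-1 )*6469^1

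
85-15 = 70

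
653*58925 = 38478025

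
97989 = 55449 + 42540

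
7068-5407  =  1661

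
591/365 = 1+226/365 = 1.62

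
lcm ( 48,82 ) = 1968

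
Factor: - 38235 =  - 3^1 * 5^1*2549^1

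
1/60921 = 1/60921 = 0.00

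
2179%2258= 2179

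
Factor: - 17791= - 17791^1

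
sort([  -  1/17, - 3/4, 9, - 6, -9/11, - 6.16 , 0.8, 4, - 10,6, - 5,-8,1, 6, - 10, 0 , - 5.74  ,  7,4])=[ - 10 , - 10, -8,-6.16, - 6 , - 5.74,-5 , - 9/11, - 3/4, - 1/17,0, 0.8 , 1,4,4,6, 6, 7,9]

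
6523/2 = 3261 + 1/2=3261.50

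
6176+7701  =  13877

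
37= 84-47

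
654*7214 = 4717956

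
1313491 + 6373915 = 7687406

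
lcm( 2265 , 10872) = 54360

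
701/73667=701/73667 = 0.01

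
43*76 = 3268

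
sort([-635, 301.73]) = [-635 , 301.73]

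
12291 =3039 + 9252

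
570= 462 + 108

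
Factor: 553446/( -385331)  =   - 2^1*3^3*37^1*277^1*385331^( - 1)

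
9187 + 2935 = 12122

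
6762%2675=1412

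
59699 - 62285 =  - 2586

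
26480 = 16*1655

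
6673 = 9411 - 2738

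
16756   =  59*284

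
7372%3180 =1012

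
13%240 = 13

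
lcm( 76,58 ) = 2204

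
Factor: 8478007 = 23^1 * 368609^1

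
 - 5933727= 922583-6856310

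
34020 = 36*945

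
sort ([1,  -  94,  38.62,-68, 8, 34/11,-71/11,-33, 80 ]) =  [ - 94, - 68,-33, - 71/11 , 1,34/11,8,38.62, 80] 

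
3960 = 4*990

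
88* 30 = 2640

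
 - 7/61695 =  - 1 + 61688/61695 = - 0.00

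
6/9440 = 3/4720 = 0.00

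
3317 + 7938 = 11255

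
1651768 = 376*4393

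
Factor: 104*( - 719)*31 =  -2^3*13^1*31^1*719^1 = - 2318056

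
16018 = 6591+9427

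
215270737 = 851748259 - 636477522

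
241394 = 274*881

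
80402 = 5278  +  75124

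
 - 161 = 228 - 389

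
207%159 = 48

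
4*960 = 3840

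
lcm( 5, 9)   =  45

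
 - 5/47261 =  - 5/47261  =  - 0.00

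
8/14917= 8/14917 = 0.00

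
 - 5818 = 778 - 6596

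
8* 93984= 751872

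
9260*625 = 5787500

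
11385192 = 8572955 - -2812237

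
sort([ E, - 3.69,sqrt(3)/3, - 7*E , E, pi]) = [-7*E, - 3.69, sqrt( 3)/3, E, E,pi] 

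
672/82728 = 28/3447 = 0.01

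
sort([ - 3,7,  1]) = [ - 3,1, 7] 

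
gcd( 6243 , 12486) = 6243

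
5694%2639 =416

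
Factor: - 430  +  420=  - 2^1*5^1= -  10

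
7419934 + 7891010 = 15310944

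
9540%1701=1035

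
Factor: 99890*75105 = 7502238450  =  2^1*3^2*5^2*7^1*1427^1*1669^1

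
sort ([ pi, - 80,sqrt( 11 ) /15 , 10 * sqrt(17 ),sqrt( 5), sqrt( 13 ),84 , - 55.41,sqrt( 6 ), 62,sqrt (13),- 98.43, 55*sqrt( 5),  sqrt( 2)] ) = [ - 98.43 , - 80,  -  55.41,sqrt( 11)/15,sqrt( 2), sqrt(5),sqrt(6 ),pi,  sqrt( 13 ), sqrt( 13),  10*sqrt(17), 62,  84,55*sqrt(  5 )]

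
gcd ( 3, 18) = 3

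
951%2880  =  951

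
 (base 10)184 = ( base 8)270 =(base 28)6G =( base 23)80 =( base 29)6A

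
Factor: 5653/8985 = 3^(-1 )*5^( - 1)*599^( - 1)*5653^1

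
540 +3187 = 3727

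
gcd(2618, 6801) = 1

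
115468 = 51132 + 64336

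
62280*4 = 249120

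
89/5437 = 89/5437 = 0.02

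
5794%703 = 170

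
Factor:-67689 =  - 3^3*23^1* 109^1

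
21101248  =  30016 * 703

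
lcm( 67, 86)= 5762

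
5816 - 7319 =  - 1503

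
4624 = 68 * 68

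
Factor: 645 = 3^1*5^1*43^1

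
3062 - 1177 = 1885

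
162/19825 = 162/19825 = 0.01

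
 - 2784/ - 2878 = 1392/1439 = 0.97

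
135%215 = 135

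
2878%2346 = 532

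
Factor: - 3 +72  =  3^1*23^1 = 69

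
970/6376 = 485/3188 = 0.15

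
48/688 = 3/43=0.07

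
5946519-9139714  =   - 3193195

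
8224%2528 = 640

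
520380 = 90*5782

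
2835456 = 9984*284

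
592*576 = 340992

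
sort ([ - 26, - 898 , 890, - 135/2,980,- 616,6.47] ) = [ - 898, - 616,- 135/2, - 26, 6.47,890,980 ]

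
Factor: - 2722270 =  - 2^1*5^1 * 272227^1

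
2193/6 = 731/2=365.50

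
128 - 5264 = -5136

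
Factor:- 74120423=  - 13^1 * 5701571^1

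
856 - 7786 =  - 6930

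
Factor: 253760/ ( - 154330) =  - 416/253 = -2^5*11^( - 1) *13^1*23^( - 1) 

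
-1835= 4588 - 6423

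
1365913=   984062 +381851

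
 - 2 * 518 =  - 1036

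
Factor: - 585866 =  - 2^1*292933^1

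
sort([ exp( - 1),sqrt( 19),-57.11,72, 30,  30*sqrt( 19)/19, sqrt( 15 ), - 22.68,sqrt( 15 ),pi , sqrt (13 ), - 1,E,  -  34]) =[ - 57.11, - 34, - 22.68, - 1, exp(  -  1) , E,  pi,sqrt( 13 ), sqrt(15 ), sqrt( 15 ), sqrt(19 ), 30*sqrt( 19)/19, 30,  72] 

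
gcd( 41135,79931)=1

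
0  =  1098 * 0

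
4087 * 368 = 1504016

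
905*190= 171950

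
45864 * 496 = 22748544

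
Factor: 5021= 5021^1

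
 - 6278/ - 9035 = 6278/9035 = 0.69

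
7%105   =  7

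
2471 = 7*353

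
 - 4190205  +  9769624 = 5579419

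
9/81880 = 9/81880 = 0.00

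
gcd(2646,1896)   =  6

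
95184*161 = 15324624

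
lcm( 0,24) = 0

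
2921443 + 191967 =3113410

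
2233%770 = 693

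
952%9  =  7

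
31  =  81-50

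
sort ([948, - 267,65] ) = [ - 267,65,948]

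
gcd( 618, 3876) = 6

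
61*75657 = 4615077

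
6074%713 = 370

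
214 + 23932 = 24146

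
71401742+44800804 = 116202546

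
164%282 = 164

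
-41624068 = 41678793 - 83302861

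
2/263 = 2/263 = 0.01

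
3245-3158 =87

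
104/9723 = 104/9723 = 0.01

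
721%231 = 28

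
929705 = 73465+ 856240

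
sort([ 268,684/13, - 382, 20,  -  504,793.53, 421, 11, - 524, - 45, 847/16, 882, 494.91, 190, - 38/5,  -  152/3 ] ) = [ - 524, - 504, -382, - 152/3, - 45, - 38/5,11,20, 684/13,847/16,190,268,421,494.91,793.53, 882 ] 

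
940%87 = 70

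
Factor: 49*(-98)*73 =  - 350546 = - 2^1*7^4*73^1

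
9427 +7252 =16679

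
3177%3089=88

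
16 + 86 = 102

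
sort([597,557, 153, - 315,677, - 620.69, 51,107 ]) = [-620.69,-315,51,107,153, 557,597,677]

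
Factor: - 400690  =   - 2^1*5^1 * 17^1*2357^1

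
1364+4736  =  6100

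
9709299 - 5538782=4170517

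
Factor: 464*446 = 2^5 * 29^1*223^1 =206944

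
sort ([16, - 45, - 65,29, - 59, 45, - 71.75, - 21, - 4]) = [ - 71.75, - 65, - 59, - 45, - 21 , - 4,16,  29, 45 ]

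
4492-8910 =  - 4418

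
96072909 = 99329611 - 3256702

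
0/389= 0 = 0.00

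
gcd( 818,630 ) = 2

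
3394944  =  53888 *63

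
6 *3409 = 20454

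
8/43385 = 8/43385 = 0.00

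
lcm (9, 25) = 225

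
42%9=6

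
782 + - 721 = 61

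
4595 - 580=4015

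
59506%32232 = 27274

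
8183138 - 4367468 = 3815670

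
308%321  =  308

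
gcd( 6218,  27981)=3109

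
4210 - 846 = 3364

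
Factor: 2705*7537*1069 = 5^1*541^1*1069^1*7537^1 = 21794328365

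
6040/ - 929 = -7 + 463/929= - 6.50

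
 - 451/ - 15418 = 451/15418=0.03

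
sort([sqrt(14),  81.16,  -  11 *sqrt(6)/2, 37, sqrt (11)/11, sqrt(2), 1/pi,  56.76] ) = [ - 11 * sqrt( 6 )/2, sqrt ( 11 )/11,1/pi,  sqrt (2), sqrt( 14 ),  37,56.76 , 81.16]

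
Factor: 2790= 2^1*3^2*5^1*31^1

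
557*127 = 70739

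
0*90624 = 0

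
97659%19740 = 18699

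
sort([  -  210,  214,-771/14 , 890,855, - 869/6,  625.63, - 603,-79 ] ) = [ - 603,- 210,- 869/6, - 79 , -771/14, 214,625.63,855,  890 ]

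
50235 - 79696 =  - 29461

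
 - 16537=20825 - 37362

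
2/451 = 2/451=0.00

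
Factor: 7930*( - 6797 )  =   -2^1*5^1*7^1*13^1*61^1*971^1 = -53900210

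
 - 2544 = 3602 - 6146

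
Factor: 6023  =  19^1 * 317^1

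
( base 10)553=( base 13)337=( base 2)1000101001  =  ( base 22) 133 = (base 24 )N1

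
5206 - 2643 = 2563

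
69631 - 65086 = 4545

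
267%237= 30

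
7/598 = 7/598=0.01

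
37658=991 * 38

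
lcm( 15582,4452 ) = 31164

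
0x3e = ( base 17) 3B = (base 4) 332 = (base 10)62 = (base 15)42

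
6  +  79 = 85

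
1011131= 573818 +437313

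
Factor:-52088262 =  - 2^1 * 3^1*8681377^1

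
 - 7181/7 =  - 7181/7 = - 1025.86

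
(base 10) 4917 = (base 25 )7lh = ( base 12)2a19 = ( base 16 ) 1335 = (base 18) f33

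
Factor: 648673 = 193^1*3361^1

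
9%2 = 1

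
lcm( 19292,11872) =154336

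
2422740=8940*271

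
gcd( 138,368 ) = 46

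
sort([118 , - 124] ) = [ - 124,118 ] 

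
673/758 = 673/758 = 0.89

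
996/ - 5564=- 249/1391=- 0.18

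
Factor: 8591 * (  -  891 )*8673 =-3^5 *7^2*11^3 * 59^1*71^1 = - 66388181013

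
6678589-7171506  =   - 492917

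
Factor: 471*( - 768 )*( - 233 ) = 2^8*3^2*157^1*233^1 = 84282624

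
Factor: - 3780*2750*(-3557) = 2^3*3^3*5^4*  7^1*11^1*3557^1  =  36975015000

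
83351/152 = 548 + 55/152 = 548.36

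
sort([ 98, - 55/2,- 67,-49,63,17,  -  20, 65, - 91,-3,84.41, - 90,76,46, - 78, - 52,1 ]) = [ - 91,-90, - 78, - 67, - 52, - 49, - 55/2, - 20, - 3, 1,17,46,63, 65, 76, 84.41, 98 ] 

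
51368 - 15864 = 35504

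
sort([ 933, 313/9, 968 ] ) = [ 313/9,  933, 968]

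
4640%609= 377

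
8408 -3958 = 4450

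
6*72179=433074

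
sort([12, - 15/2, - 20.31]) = [ - 20.31, - 15/2,12 ]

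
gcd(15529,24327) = 53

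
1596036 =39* 40924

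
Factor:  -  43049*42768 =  - 2^4*3^5*11^1*43049^1 = - 1841119632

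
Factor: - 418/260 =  - 2^( - 1 )*5^( - 1)*11^1 * 13^(-1)*19^1 = - 209/130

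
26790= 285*94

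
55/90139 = 55/90139 = 0.00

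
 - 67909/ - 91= 746 + 23/91 = 746.25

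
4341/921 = 1447/307= 4.71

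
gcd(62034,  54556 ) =2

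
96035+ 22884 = 118919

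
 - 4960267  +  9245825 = 4285558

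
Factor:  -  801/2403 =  - 1/3 = -  3^(  -  1)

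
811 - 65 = 746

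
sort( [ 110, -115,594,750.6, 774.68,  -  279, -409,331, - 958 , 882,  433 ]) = [- 958, -409, - 279, -115, 110,331, 433, 594,750.6,774.68 , 882]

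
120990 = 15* 8066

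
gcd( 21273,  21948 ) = 3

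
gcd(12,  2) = 2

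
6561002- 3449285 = 3111717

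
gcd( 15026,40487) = 1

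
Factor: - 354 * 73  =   - 2^1* 3^1*59^1 *73^1 = - 25842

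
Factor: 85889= 85889^1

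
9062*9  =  81558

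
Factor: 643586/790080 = 391/480 = 2^(-5)*3^( - 1 )*5^( - 1) * 17^1*23^1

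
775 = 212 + 563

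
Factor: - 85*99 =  - 3^2*5^1*11^1*17^1 = - 8415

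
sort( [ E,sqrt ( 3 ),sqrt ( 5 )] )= [ sqrt(3 ), sqrt ( 5 ),E ] 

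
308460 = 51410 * 6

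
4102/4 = 2051/2 = 1025.50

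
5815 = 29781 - 23966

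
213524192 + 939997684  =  1153521876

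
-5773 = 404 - 6177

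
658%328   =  2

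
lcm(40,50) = 200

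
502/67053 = 502/67053 = 0.01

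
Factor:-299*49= -7^2 *13^1*23^1 =-  14651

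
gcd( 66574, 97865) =1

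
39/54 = 13/18 = 0.72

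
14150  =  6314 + 7836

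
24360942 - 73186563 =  - 48825621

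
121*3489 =422169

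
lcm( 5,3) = 15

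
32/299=32/299  =  0.11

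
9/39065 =9/39065 = 0.00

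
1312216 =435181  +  877035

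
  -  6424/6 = - 1071 + 1/3 = - 1070.67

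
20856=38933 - 18077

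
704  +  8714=9418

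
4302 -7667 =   -  3365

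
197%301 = 197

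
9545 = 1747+7798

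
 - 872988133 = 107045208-980033341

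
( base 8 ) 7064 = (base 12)2130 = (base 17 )c9f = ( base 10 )3636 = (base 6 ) 24500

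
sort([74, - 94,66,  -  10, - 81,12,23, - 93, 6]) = [ - 94, - 93,-81,-10,6,12,23,66, 74] 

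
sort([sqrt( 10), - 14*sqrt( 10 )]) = [ - 14*sqrt (10 ),sqrt (10) ] 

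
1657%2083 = 1657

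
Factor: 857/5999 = 7^( - 1)= 1/7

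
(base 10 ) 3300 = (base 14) 12ba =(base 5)101200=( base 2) 110011100100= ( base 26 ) 4mo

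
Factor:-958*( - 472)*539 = 2^4 * 7^2*11^1*59^1 * 479^1 = 243722864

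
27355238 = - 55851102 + 83206340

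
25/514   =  25/514 = 0.05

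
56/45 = 1  +  11/45 = 1.24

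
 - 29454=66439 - 95893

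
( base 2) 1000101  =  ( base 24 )2l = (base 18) 3F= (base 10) 69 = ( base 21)36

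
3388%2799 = 589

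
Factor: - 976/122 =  - 2^3 = - 8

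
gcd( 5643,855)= 171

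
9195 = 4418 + 4777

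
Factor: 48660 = 2^2*3^1*5^1 * 811^1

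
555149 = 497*1117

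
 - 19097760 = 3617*(  -  5280)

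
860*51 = 43860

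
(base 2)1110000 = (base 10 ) 112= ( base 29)3P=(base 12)94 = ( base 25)4c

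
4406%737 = 721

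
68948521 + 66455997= 135404518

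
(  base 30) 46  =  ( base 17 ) 77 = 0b1111110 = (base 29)4A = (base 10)126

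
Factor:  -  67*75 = -3^1  *  5^2*67^1 = - 5025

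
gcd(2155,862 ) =431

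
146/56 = 73/28 =2.61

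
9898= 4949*2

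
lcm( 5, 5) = 5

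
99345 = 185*537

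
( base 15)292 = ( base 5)4322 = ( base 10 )587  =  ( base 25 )NC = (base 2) 1001001011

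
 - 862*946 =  - 815452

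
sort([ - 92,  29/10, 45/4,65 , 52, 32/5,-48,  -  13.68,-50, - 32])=[- 92,-50, - 48, - 32, - 13.68,29/10, 32/5, 45/4, 52,65 ]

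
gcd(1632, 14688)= 1632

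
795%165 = 135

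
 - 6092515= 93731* (-65 ) 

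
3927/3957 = 1309/1319 = 0.99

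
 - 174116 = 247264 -421380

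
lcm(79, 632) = 632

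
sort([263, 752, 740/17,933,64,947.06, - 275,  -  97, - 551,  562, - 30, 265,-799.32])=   [-799.32, - 551, - 275, - 97, - 30,740/17,64,263,265,562, 752, 933,947.06 ]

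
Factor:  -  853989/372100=-2^ (-2)*3^1*5^( - 2) * 41^1*53^1*61^( - 2)*131^1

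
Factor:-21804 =-2^2*3^1 * 23^1*79^1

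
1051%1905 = 1051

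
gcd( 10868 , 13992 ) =44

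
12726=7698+5028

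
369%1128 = 369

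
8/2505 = 8/2505=0.00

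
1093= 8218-7125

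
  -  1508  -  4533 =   -  6041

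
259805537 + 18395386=278200923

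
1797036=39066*46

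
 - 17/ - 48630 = 17/48630 = 0.00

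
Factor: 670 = 2^1*5^1*67^1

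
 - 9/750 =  - 1 + 247/250 =- 0.01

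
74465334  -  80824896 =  - 6359562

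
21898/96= 228  +  5/48 = 228.10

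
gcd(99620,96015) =5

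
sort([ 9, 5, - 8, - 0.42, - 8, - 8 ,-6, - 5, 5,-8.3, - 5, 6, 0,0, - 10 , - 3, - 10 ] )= [ - 10,- 10, - 8.3, - 8, - 8, - 8, - 6, - 5,-5,-3 , - 0.42, 0,0, 5, 5,6, 9 ] 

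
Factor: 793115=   5^1*127^1*1249^1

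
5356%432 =172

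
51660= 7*7380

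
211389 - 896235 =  - 684846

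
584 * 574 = 335216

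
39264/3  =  13088 =13088.00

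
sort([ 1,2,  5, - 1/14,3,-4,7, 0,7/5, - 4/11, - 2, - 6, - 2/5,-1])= [-6, - 4 , - 2,  -  1, - 2/5, - 4/11  ,  -  1/14,  0,1, 7/5, 2, 3, 5, 7 ]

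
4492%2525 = 1967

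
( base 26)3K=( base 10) 98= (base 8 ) 142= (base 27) 3h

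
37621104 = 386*97464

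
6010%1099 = 515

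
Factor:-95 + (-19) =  - 114  =  - 2^1*3^1*19^1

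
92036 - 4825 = 87211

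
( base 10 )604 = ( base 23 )136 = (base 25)O4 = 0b1001011100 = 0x25c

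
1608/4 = 402 = 402.00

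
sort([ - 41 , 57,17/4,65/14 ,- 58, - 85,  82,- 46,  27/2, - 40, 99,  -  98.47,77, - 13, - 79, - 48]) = [ - 98.47, -85, - 79,-58, - 48, - 46,- 41, - 40, -13, 17/4,65/14, 27/2,  57,77, 82, 99 ]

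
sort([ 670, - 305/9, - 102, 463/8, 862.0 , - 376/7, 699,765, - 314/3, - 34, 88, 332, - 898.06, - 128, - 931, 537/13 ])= [ - 931, - 898.06,-128, - 314/3, - 102,-376/7, - 34,-305/9,537/13,463/8, 88, 332, 670, 699,765,  862.0] 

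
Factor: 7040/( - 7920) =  - 8/9 = -2^3*3^(  -  2)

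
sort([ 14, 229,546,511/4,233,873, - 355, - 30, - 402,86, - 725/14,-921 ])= [ - 921, - 402, - 355, - 725/14, - 30,14 , 86, 511/4,229,233,546,873]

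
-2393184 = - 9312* 257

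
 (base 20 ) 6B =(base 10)131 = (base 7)245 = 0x83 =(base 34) 3t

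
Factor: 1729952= 2^5*7^1*7723^1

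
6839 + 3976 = 10815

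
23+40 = 63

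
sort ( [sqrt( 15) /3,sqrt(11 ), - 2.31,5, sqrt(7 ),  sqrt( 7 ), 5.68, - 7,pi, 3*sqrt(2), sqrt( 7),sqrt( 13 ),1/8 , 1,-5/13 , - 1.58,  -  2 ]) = [-7,  -  2.31, - 2,-1.58,-5/13, 1/8, 1,sqrt( 15 ) /3, sqrt( 7 ), sqrt(7 ), sqrt(7 ), pi, sqrt( 11 ), sqrt(13) , 3*sqrt(2), 5,  5.68]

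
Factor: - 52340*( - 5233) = 273895220  =  2^2*5^1* 2617^1*5233^1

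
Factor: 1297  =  1297^1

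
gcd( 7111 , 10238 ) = 1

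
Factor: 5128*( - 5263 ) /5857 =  - 2^3*19^1 * 277^1*641^1*5857^(-1 ) = - 26988664/5857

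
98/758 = 49/379 = 0.13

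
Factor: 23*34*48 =2^5*3^1*17^1*23^1 = 37536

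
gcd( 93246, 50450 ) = 2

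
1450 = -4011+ 5461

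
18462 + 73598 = 92060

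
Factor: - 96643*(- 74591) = 7208698013 =11^1*6781^1*96643^1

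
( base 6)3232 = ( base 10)740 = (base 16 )2E4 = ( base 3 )1000102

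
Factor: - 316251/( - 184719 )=3^2 * 13^1*17^1*53^1*67^(- 1 ) * 919^( - 1 ) = 105417/61573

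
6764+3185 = 9949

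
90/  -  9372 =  - 15/1562 = - 0.01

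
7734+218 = 7952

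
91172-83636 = 7536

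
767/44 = 767/44 = 17.43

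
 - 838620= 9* ( - 93180 )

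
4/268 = 1/67 = 0.01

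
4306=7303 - 2997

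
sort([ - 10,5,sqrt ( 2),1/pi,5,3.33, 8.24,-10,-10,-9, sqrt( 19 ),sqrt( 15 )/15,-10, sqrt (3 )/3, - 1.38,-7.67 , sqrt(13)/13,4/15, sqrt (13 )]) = [-10,  -  10, - 10,-10, -9, -7.67, - 1.38,sqrt (15) /15,4/15,sqrt (13) /13,1/pi, sqrt(3 )/3  ,  sqrt ( 2 ),3.33,sqrt( 13),sqrt (19 ), 5,5,8.24] 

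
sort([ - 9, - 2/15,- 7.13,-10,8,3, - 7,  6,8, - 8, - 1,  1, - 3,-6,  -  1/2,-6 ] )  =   [ - 10, - 9 , - 8,  -  7.13, - 7 ,-6,-6, - 3, - 1, -1/2, - 2/15,1,3, 6,8, 8]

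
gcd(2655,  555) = 15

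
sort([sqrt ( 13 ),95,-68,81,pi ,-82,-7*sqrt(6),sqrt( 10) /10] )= [ - 82, - 68,-7*sqrt(6 ), sqrt( 10)/10,pi, sqrt( 13),81 , 95 ] 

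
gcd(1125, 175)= 25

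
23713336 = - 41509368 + 65222704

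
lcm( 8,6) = 24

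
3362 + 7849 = 11211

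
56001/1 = 56001= 56001.00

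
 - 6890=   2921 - 9811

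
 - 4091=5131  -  9222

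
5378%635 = 298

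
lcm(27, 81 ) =81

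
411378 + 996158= 1407536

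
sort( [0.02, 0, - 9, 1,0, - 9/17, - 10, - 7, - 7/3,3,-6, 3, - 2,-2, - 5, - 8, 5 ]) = [ - 10, - 9, -8,  -  7, - 6, - 5, -7/3,  -  2, - 2, - 9/17, 0,0, 0.02,1,3, 3,  5]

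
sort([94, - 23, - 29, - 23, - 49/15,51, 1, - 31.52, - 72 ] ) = [ - 72 , - 31.52, - 29, - 23 , - 23 , - 49/15, 1,51,94 ]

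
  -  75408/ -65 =1160 + 8/65 = 1160.12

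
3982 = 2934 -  - 1048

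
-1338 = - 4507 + 3169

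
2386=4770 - 2384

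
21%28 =21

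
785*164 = 128740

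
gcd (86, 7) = 1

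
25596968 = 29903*856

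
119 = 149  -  30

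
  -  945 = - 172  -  773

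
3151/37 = 85 + 6/37=85.16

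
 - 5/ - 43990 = 1/8798   =  0.00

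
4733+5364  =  10097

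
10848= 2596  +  8252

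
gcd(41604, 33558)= 6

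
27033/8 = 3379 + 1/8 = 3379.12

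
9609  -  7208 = 2401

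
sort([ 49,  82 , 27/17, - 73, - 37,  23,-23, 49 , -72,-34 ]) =[- 73,-72, - 37, - 34, -23,  27/17,23,  49, 49,  82 ]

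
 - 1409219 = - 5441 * 259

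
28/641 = 28/641= 0.04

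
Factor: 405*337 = 136485 = 3^4  *  5^1*337^1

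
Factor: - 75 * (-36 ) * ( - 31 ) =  - 83700 = -2^2*3^3 * 5^2*31^1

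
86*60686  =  5218996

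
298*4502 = 1341596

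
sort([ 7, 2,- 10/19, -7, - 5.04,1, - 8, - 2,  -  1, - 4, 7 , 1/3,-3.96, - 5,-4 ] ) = [ - 8 , - 7, - 5.04,  -  5, -4,  -  4, - 3.96 , - 2, - 1,-10/19,1/3,1,  2, 7, 7]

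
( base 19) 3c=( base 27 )2F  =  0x45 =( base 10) 69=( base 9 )76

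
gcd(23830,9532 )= 4766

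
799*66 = 52734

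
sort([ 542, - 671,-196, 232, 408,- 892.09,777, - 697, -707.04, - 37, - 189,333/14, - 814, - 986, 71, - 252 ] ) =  [ - 986, - 892.09, - 814,-707.04,-697, - 671, - 252, - 196, - 189, - 37,333/14,71,232,408,542 , 777 ] 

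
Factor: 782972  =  2^2* 195743^1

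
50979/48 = 1062 + 1/16 = 1062.06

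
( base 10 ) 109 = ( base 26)45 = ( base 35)34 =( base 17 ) 67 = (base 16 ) 6d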